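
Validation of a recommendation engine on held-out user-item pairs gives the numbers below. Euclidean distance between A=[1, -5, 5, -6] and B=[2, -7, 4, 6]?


d = √((1-2)² + (-5+ 7)² + (5-4)² + (-6-6)²)
  = √(1 + 4 + 1 + 144)
  = √150 = 12.2474

12.2474


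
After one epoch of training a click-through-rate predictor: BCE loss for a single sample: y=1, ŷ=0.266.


BCE = -[y·ln(p) + (1-y)·ln(1-p)]
= -1·ln(0.266) - 0
= -ln(0.266) = 1.3243

1.3243


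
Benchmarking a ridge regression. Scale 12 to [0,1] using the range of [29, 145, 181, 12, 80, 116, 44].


min=12, max=181
(12-12)/(181-12) = 0/169 = 0.0

0.0


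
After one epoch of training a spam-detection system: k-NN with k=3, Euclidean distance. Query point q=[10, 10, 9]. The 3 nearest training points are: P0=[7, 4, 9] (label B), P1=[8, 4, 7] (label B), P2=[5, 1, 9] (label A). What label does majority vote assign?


d(q,P0) = 6.7082  (label B)
d(q,P1) = 6.6332  (label B)
d(q,P2) = 10.2956  (label A)
Votes: A=1, B=2
Majority → B

B


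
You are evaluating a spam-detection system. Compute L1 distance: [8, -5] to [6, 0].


d = |8-6| + |-5-0|
  = 2 + 5
  = 7

7


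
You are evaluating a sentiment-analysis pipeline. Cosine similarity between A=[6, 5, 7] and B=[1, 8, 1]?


A·B = 6·1 + 5·8 + 7·1 = 53
‖A‖ = √110 = 10.4881, ‖B‖ = √66 = 8.124
cos = 53/(√110·√66) = 53/√7260 = 0.622

0.622


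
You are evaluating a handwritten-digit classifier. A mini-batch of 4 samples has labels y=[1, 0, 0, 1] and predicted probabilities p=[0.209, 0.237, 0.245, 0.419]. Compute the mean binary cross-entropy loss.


L[0] = -ln(0.209) = 1.5654
L[1] = -ln(1-0.237) = -ln(0.763) = 0.2705
L[2] = -ln(1-0.245) = -ln(0.755) = 0.281
L[3] = -ln(0.419) = 0.8699
mean = (1.5654 + 0.2705 + 0.281 + 0.8699)/4 = 0.7467

0.7467


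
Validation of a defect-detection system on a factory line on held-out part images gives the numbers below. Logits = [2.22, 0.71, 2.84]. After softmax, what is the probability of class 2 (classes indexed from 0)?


Exponentials: e^2.22=9.2073, e^0.71=2.034, e^2.84=17.1158
Sum = 28.3571
Softmax = [0.3247, 0.0717, 0.6036]
p[2] = 17.1158/28.3571 = 0.6036

0.6036


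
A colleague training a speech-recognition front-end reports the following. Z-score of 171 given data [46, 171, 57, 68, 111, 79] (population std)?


μ = 88.6667, σ = 42.074
z = (171 - 88.6667)/42.074 = 1.9569

1.9569


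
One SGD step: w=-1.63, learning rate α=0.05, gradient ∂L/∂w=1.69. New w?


w_new = w - α·∇
= -1.63 - 0.05·1.69
= -1.63 - 0.0845
= -1.7145

-1.7145


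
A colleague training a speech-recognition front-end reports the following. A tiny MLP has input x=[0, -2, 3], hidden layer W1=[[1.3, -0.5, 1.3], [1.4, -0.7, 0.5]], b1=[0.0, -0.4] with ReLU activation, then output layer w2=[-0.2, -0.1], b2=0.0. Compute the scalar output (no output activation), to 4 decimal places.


z1[0] = (1.3)·(0) + (-0.5)·(-2) + (1.3)·(3) + 0.0 = 4.9
z1[1] = (1.4)·(0) + (-0.7)·(-2) + (0.5)·(3) - 0.4 = 2.5
h = ReLU(z1) = [4.9, 2.5]
output = (-0.2)·(4.9) + (-0.1)·(2.5) + 0.0 = -1.23

-1.23


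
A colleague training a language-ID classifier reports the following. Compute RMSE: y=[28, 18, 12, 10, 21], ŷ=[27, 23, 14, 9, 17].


MSE = 47/5 = 9.4
RMSE = √(47/5) = 3.0659

3.0659


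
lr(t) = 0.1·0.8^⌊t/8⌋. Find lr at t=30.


n_drops = ⌊30/8⌋ = 3
lr = 0.1·0.8^3 = 0.1·0.512 = 0.0512

0.0512


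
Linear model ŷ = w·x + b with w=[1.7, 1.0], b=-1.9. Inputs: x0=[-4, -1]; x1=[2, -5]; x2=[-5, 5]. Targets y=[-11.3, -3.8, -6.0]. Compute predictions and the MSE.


ŷ0 = (1.7)·(-4) + (1.0)·(-1) - 1.9 = -9.7
ŷ1 = (1.7)·(2) + (1.0)·(-5) - 1.9 = -3.5
ŷ2 = (1.7)·(-5) + (1.0)·(5) - 1.9 = -5.4
errors² = [2.56, 0.09, 0.36]
MSE = 3.0100/3 = 1.0033

1.0033


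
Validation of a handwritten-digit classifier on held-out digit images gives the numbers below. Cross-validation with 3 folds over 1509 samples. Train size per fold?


Fold size = 1509/3 = 503
Training per fold = 1509 - 503 = 1006

1006


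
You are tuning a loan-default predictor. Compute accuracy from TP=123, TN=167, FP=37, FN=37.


Accuracy = (TP+TN)/(TP+TN+FP+FN)
= (123+167)/(364)
= 290/364 = 79.67%

79.67%


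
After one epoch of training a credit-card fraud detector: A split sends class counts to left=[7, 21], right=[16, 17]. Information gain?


Parent = [23, 38], H_parent = 0.9559
H_left = 0.8113 (n=28), H_right = 0.9993 (n=33)
H_children = (28/61)·0.8113 + (33/61)·0.9993 = 0.913
IG = 0.9559 - 0.913 = 0.0429

0.0429


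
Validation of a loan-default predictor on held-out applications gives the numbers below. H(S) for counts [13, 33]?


Probabilities: [13/46, 33/46] ≈ [0.2826, 0.7174]
H = -((13/46)·log₂(13/46) + (33/46)·log₂(33/46))
  = 0.859 bits

0.859 bits


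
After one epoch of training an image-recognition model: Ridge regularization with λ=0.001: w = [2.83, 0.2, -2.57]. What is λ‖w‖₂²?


‖w‖₂² = (2.83)² + (0.2)² + (-2.57)²
     = 8.0089 + 0.04 + 6.6049
     = 14.6538
λ·‖w‖₂² = 0.001·14.6538 = 0.014654

0.014654


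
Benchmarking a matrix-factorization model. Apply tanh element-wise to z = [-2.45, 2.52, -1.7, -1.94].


tanh(-2.45) = -0.9852
tanh(2.52) = 0.9871
tanh(-1.7) = -0.9354
tanh(-1.94) = -0.9595
result = [-0.9852, 0.9871, -0.9354, -0.9595]

[-0.9852, 0.9871, -0.9354, -0.9595]


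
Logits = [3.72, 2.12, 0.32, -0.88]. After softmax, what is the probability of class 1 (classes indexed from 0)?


Exponentials: e^3.72=41.2644, e^2.12=8.3311, e^0.32=1.3771, e^-0.88=0.4148
Sum = 51.3874
Softmax = [0.803, 0.1621, 0.0268, 0.0081]
p[1] = 8.3311/51.3874 = 0.1621

0.1621


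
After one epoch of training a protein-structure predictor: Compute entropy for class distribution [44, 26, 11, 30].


Probabilities: [44/111, 26/111, 11/111, 30/111] ≈ [0.3964, 0.2342, 0.0991, 0.2703]
H = -((44/111)·log₂(44/111) + (26/111)·log₂(26/111) + (11/111)·log₂(11/111) + (30/111)·log₂(30/111))
  = 1.8603 bits

1.8603 bits


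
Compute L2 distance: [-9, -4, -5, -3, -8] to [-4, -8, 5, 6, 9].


d = √((-9+ 4)² + (-4+ 8)² + (-5-5)² + (-3-6)² + (-8-9)²)
  = √(25 + 16 + 100 + 81 + 289)
  = √511 = 22.6053

22.6053


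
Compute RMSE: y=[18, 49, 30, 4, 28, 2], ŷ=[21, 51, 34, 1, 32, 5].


MSE = 63/6 = 10.5
RMSE = √(63/6) = 3.2404

3.2404


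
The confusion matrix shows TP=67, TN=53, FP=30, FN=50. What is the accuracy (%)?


Accuracy = (TP+TN)/(TP+TN+FP+FN)
= (67+53)/(200)
= 120/200 = 60.0%

60.0%


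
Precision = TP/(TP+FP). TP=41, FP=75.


Precision = TP/(TP+FP)
= 41/(41+75)
= 41/116 = 35.34%

35.34%


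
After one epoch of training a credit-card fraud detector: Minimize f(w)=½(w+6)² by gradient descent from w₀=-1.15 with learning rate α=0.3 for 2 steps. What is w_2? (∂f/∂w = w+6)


step 1: grad = -1.15+6 = 4.85; w = -1.15 - 0.3·(4.85) = -2.605
step 2: grad = -2.605+6 = 3.395; w = -2.605 - 0.3·(3.395) = -3.6235

-3.6235


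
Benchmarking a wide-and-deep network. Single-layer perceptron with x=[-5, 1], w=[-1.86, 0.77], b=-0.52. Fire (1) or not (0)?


z = (-5)·(-1.86) + (1)·(0.77) - 0.52
  = 9.55
step(z) = 1 (z≥0)

1


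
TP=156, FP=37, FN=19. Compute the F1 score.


Precision = 156/193 = 0.8083
Recall = 156/175 = 0.8914
F1 = 2·P·R/(P+R) = 2·TP/(2·TP+FP+FN) = 312/(312+37+19) = 312/368 = 0.8478

0.8478


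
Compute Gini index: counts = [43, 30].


Probabilities: [43/73, 30/73] ≈ [0.589, 0.411]
Σpᵢ² = (1849 + 900)/73² = 2749/5329
Gini = 1 - Σpᵢ² = 1 - 2749/5329 = 0.4841

0.4841


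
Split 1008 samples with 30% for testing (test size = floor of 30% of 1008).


Test = ⌊1008·30/100⌋ = 302
Train = 1008 - 302 = 706

Train: 706, Test: 302


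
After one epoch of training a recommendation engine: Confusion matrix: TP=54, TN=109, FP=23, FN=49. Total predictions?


Total = TP + TN + FP + FN
= 54 + 109 + 23 + 49
= 235
(Predicted positive: 77, predicted negative: 158)

235


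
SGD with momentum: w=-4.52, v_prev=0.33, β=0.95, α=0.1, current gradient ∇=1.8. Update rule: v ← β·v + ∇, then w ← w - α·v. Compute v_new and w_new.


v_new = 0.95·0.33 + 1.8 = 0.3135 + 1.8 = 2.1135
w_new = -4.52 - 0.1·2.1135 = -4.52 - 0.21135 = -4.73135

v_new=2.1135, w_new=-4.73135


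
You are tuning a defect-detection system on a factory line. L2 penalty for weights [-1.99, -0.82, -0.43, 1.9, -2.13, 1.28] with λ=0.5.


‖w‖₂² = (-1.99)² + (-0.82)² + (-0.43)² + (1.9)² + (-2.13)² + (1.28)²
     = 3.9601 + 0.6724 + 0.1849 + 3.61 + 4.5369 + 1.6384
     = 14.6027
λ·‖w‖₂² = 0.5·14.6027 = 7.30135

7.30135


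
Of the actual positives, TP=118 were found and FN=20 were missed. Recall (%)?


Recall = TP/(TP+FN)
= 118/(118+20)
= 118/138 = 85.51%

85.51%


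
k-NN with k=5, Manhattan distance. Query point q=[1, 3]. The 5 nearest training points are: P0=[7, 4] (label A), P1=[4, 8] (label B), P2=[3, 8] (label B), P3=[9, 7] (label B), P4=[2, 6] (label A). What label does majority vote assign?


d(q,P0) = 7  (label A)
d(q,P1) = 8  (label B)
d(q,P2) = 7  (label B)
d(q,P3) = 12  (label B)
d(q,P4) = 4  (label A)
Votes: A=2, B=3
Majority → B

B


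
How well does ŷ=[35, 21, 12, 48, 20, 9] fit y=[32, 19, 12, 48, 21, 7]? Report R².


ȳ = 23.1667
SS_res = Σ(y-ŷ)² = 18
SS_tot = Σ(y-ȳ)² = 1102.83
R² = 1 - SS_res/SS_tot = 1 - 0.0163 = 0.9837

0.9837


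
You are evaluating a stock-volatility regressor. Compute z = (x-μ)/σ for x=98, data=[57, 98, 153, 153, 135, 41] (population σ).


μ = 106.1667, σ = 44.6259
z = (98 - 106.1667)/44.6259 = -0.183

-0.183


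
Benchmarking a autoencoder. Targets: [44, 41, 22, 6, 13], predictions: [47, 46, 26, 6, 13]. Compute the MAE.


Absolute errors: |44-47|=3, |41-46|=5, |22-26|=4, |6-6|=0, |13-13|=0
Sum = 12
MAE = 12/5 = 12/5

12/5


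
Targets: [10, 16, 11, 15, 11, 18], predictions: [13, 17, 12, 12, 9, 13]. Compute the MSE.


Squared errors: (10-13)²=9, (16-17)²=1, (11-12)²=1, (15-12)²=9, (11-9)²=4, (18-13)²=25
Sum = 49
MSE = 49/6 = 49/6

49/6


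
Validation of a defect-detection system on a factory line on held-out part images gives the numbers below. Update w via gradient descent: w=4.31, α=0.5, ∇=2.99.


w_new = w - α·∇
= 4.31 - 0.5·2.99
= 4.31 - 1.495
= 2.815

2.815


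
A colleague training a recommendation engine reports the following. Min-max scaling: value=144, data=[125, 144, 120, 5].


min=5, max=144
(144-5)/(144-5) = 139/139 = 1.0

1.0


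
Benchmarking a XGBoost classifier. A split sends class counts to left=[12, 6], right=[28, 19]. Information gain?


Parent = [40, 25], H_parent = 0.9612
H_left = 0.9183 (n=18), H_right = 0.9734 (n=47)
H_children = (18/65)·0.9183 + (47/65)·0.9734 = 0.9581
IG = 0.9612 - 0.9581 = 0.0031

0.0031


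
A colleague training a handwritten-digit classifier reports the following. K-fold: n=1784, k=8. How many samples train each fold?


Fold size = 1784/8 = 223
Training per fold = 1784 - 223 = 1561

1561


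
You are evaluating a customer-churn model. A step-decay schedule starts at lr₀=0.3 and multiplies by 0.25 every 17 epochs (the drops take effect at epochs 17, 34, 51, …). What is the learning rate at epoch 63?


n_drops = ⌊63/17⌋ = 3
lr = 0.3·0.25^3 = 0.3·0.015625 = 0.0046875

0.0046875


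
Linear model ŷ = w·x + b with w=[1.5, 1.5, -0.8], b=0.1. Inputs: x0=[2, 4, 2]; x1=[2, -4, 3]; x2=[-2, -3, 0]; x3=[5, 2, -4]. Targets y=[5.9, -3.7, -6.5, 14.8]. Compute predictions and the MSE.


ŷ0 = (1.5)·(2) + (1.5)·(4) + (-0.8)·(2) + 0.1 = 7.5
ŷ1 = (1.5)·(2) + (1.5)·(-4) + (-0.8)·(3) + 0.1 = -5.3
ŷ2 = (1.5)·(-2) + (1.5)·(-3) + (-0.8)·(0) + 0.1 = -7.4
ŷ3 = (1.5)·(5) + (1.5)·(2) + (-0.8)·(-4) + 0.1 = 13.8
errors² = [2.56, 2.56, 0.81, 1.0]
MSE = 6.9300/4 = 1.7325

1.7325


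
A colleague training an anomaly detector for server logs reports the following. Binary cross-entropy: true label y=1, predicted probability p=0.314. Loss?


BCE = -[y·ln(p) + (1-y)·ln(1-p)]
= -1·ln(0.314) - 0
= -ln(0.314) = 1.1584

1.1584


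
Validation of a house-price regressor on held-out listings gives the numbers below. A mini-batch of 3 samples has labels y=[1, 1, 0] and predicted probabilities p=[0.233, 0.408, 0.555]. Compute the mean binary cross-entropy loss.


L[0] = -ln(0.233) = 1.4567
L[1] = -ln(0.408) = 0.8965
L[2] = -ln(1-0.555) = -ln(0.445) = 0.8097
mean = (1.4567 + 0.8965 + 0.8097)/3 = 1.0543

1.0543


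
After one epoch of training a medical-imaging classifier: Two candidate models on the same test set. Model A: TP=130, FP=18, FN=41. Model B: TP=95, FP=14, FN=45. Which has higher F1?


Model A: P=130/148=0.8784, R=130/171=0.7602, F1=2PR/(P+R)=2TP/(2TP+FP+FN)=260/319=0.815
Model B: P=95/109=0.8716, R=95/140=0.6786, F1=2PR/(P+R)=2TP/(2TP+FP+FN)=190/249=0.7631
0.815 > 0.7631 → Model A

Model A


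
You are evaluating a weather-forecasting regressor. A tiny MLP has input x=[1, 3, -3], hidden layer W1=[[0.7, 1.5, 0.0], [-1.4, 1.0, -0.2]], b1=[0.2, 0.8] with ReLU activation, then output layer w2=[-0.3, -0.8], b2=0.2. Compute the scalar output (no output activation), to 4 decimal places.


z1[0] = (0.7)·(1) + (1.5)·(3) + (0.0)·(-3) + 0.2 = 5.4
z1[1] = (-1.4)·(1) + (1.0)·(3) + (-0.2)·(-3) + 0.8 = 3.0
h = ReLU(z1) = [5.4, 3.0]
output = (-0.3)·(5.4) + (-0.8)·(3.0) + 0.2 = -3.82

-3.82


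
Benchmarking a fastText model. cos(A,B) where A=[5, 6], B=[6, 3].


A·B = 5·6 + 6·3 = 48
‖A‖ = √61 = 7.8102, ‖B‖ = √45 = 6.7082
cos = 48/(√61·√45) = 48/√2745 = 0.9162

0.9162


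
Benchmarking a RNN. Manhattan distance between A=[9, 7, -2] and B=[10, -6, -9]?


d = |9-10| + |7+ 6| + |-2+ 9|
  = 1 + 13 + 7
  = 21

21


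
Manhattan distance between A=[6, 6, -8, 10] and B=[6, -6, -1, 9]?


d = |6-6| + |6+ 6| + |-8+ 1| + |10-9|
  = 0 + 12 + 7 + 1
  = 20

20


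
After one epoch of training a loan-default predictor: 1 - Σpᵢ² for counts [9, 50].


Probabilities: [9/59, 50/59] ≈ [0.1525, 0.8475]
Σpᵢ² = (81 + 2500)/59² = 2581/3481
Gini = 1 - Σpᵢ² = 1 - 2581/3481 = 0.2585

0.2585


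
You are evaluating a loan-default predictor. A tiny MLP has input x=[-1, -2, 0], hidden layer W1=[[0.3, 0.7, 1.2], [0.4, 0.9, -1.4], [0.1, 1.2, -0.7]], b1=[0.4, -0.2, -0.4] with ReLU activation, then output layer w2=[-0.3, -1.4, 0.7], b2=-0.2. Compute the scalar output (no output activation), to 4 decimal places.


z1[0] = (0.3)·(-1) + (0.7)·(-2) + (1.2)·(0) + 0.4 = -1.3
z1[1] = (0.4)·(-1) + (0.9)·(-2) + (-1.4)·(0) - 0.2 = -2.4
z1[2] = (0.1)·(-1) + (1.2)·(-2) + (-0.7)·(0) - 0.4 = -2.9
h = ReLU(z1) = [0.0, 0.0, 0.0]
output = (-0.3)·(0.0) + (-1.4)·(0.0) + (0.7)·(0.0) - 0.2 = -0.2

-0.2


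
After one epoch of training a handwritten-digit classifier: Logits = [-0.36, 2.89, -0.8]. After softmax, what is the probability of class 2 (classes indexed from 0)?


Exponentials: e^-0.36=0.6977, e^2.89=17.9933, e^-0.8=0.4493
Sum = 19.1403
Softmax = [0.0365, 0.9401, 0.0235]
p[2] = 0.4493/19.1403 = 0.0235

0.0235


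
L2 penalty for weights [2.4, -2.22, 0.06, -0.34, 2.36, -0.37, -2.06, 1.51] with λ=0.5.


‖w‖₂² = (2.4)² + (-2.22)² + (0.06)² + (-0.34)² + (2.36)² + (-0.37)² + (-2.06)² + (1.51)²
     = 5.76 + 4.9284 + 0.0036 + 0.1156 + 5.5696 + 0.1369 + 4.2436 + 2.2801
     = 23.0378
λ·‖w‖₂² = 0.5·23.0378 = 11.5189

11.5189


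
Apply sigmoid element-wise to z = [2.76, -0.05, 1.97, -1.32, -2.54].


σ(2.76) = 1/(1+e^-2.76) = 0.9405
σ(-0.05) = 1/(1+e^0.05) = 0.4875
σ(1.97) = 1/(1+e^-1.97) = 0.8776
σ(-1.32) = 1/(1+e^1.32) = 0.2108
σ(-2.54) = 1/(1+e^2.54) = 0.0731
result = [0.9405, 0.4875, 0.8776, 0.2108, 0.0731]

[0.9405, 0.4875, 0.8776, 0.2108, 0.0731]


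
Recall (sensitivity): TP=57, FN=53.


Recall = TP/(TP+FN)
= 57/(57+53)
= 57/110 = 51.82%

51.82%


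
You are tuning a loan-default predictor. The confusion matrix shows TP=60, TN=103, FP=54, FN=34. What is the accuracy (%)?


Accuracy = (TP+TN)/(TP+TN+FP+FN)
= (60+103)/(251)
= 163/251 = 64.94%

64.94%


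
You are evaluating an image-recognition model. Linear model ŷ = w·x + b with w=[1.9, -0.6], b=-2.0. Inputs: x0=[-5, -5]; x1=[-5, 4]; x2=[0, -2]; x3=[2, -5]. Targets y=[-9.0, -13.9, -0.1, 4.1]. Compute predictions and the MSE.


ŷ0 = (1.9)·(-5) + (-0.6)·(-5) - 2.0 = -8.5
ŷ1 = (1.9)·(-5) + (-0.6)·(4) - 2.0 = -13.9
ŷ2 = (1.9)·(0) + (-0.6)·(-2) - 2.0 = -0.8
ŷ3 = (1.9)·(2) + (-0.6)·(-5) - 2.0 = 4.8
errors² = [0.25, 0.0, 0.49, 0.49]
MSE = 1.2300/4 = 0.3075

0.3075


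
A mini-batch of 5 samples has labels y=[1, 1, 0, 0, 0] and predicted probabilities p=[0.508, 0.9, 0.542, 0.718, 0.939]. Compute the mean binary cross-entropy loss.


L[0] = -ln(0.508) = 0.6773
L[1] = -ln(0.9) = 0.1054
L[2] = -ln(1-0.542) = -ln(0.458) = 0.7809
L[3] = -ln(1-0.718) = -ln(0.282) = 1.2658
L[4] = -ln(1-0.939) = -ln(0.061) = 2.7969
mean = (0.6773 + 0.1054 + 0.7809 + 1.2658 + 2.7969)/5 = 1.1253

1.1253


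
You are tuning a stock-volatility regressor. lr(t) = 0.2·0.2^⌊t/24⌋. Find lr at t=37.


n_drops = ⌊37/24⌋ = 1
lr = 0.2·0.2^1 = 0.2·0.2 = 0.04

0.04


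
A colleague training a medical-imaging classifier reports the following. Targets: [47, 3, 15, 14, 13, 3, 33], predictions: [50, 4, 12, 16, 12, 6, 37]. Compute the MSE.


Squared errors: (47-50)²=9, (3-4)²=1, (15-12)²=9, (14-16)²=4, (13-12)²=1, (3-6)²=9, (33-37)²=16
Sum = 49
MSE = 49/7 = 7

7


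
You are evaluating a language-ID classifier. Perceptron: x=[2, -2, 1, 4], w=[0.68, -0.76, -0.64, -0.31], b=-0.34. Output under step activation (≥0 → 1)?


z = (2)·(0.68) + (-2)·(-0.76) + (1)·(-0.64) + (4)·(-0.31) - 0.34
  = 0.66
step(z) = 1 (z≥0)

1


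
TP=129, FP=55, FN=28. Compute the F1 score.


Precision = 129/184 = 0.7011
Recall = 129/157 = 0.8217
F1 = 2·P·R/(P+R) = 2·TP/(2·TP+FP+FN) = 258/(258+55+28) = 258/341 = 0.7566

0.7566


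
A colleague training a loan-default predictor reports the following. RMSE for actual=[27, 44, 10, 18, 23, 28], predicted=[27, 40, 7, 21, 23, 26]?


MSE = 38/6 = 6.3333
RMSE = √(38/6) = 2.5166

2.5166


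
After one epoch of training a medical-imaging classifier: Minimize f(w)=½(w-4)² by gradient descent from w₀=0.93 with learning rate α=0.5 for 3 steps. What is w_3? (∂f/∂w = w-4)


step 1: grad = 0.93-4 = -3.07; w = 0.93 - 0.5·(-3.07) = 2.465
step 2: grad = 2.465-4 = -1.535; w = 2.465 - 0.5·(-1.535) = 3.2325
step 3: grad = 3.2325-4 = -0.7675; w = 3.2325 - 0.5·(-0.7675) = 3.61625

3.61625


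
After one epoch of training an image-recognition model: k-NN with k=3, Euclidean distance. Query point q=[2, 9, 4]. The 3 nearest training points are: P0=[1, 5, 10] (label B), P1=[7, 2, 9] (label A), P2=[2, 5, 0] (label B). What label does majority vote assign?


d(q,P0) = 7.2801  (label B)
d(q,P1) = 9.9499  (label A)
d(q,P2) = 5.6569  (label B)
Votes: A=1, B=2
Majority → B

B


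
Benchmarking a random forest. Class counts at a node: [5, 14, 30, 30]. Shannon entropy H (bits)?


Probabilities: [5/79, 14/79, 30/79, 30/79] ≈ [0.0633, 0.1772, 0.3797, 0.3797]
H = -((5/79)·log₂(5/79) + (14/79)·log₂(14/79) + (30/79)·log₂(30/79) + (30/79)·log₂(30/79))
  = 1.7553 bits

1.7553 bits


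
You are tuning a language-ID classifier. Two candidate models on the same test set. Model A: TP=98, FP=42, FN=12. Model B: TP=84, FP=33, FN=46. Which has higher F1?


Model A: P=98/140=0.7, R=98/110=0.8909, F1=2PR/(P+R)=2TP/(2TP+FP+FN)=196/250=0.784
Model B: P=84/117=0.7179, R=84/130=0.6462, F1=2PR/(P+R)=2TP/(2TP+FP+FN)=168/247=0.6802
0.784 > 0.6802 → Model A

Model A


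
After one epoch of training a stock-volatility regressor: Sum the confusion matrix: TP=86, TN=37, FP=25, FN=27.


Total = TP + TN + FP + FN
= 86 + 37 + 25 + 27
= 175
(Predicted positive: 111, predicted negative: 64)

175


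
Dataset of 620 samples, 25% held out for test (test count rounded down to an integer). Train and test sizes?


Test = ⌊620·25/100⌋ = 155
Train = 620 - 155 = 465

Train: 465, Test: 155


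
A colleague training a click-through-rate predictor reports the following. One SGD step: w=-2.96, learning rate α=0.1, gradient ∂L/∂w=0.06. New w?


w_new = w - α·∇
= -2.96 - 0.1·0.06
= -2.96 - 0.006
= -2.966

-2.966


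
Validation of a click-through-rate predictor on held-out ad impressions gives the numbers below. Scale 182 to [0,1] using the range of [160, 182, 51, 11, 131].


min=11, max=182
(182-11)/(182-11) = 171/171 = 1.0

1.0


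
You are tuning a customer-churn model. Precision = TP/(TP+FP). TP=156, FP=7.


Precision = TP/(TP+FP)
= 156/(156+7)
= 156/163 = 95.71%

95.71%


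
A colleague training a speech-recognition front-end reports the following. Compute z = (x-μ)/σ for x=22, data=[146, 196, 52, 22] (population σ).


μ = 104, σ = 70.0999
z = (22 - 104)/70.0999 = -1.1698

-1.1698


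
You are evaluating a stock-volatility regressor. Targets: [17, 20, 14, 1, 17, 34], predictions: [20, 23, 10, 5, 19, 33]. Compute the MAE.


Absolute errors: |17-20|=3, |20-23|=3, |14-10|=4, |1-5|=4, |17-19|=2, |34-33|=1
Sum = 17
MAE = 17/6 = 17/6

17/6


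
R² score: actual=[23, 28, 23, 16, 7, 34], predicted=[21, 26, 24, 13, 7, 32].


ȳ = 21.8333
SS_res = Σ(y-ŷ)² = 22
SS_tot = Σ(y-ȳ)² = 442.83
R² = 1 - SS_res/SS_tot = 1 - 0.0497 = 0.9503

0.9503


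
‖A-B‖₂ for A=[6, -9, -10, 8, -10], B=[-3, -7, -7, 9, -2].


d = √((6+ 3)² + (-9+ 7)² + (-10+ 7)² + (8-9)² + (-10+ 2)²)
  = √(81 + 4 + 9 + 1 + 64)
  = √159 = 12.6095

12.6095


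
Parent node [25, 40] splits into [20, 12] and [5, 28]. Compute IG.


Parent = [25, 40], H_parent = 0.9612
H_left = 0.9544 (n=32), H_right = 0.6136 (n=33)
H_children = (32/65)·0.9544 + (33/65)·0.6136 = 0.7814
IG = 0.9612 - 0.7814 = 0.1798

0.1798


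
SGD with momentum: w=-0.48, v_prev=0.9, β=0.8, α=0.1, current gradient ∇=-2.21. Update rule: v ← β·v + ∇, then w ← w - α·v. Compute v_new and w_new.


v_new = 0.8·0.9 - 2.21 = 0.72 - 2.21 = -1.49
w_new = -0.48 - 0.1·-1.49 = -0.48 + 0.149 = -0.331

v_new=-1.49, w_new=-0.331


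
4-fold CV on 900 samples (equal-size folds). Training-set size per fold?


Fold size = 900/4 = 225
Training per fold = 900 - 225 = 675

675


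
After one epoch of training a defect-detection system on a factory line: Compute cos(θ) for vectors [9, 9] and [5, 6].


A·B = 9·5 + 9·6 = 99
‖A‖ = √162 = 12.7279, ‖B‖ = √61 = 7.8102
cos = 99/(√162·√61) = 99/√9882 = 0.9959

0.9959


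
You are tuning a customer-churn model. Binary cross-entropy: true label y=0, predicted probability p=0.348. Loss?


BCE = -[y·ln(p) + (1-y)·ln(1-p)]
= -0 - 1·ln(1-0.348)
= -ln(0.652) = 0.4277

0.4277


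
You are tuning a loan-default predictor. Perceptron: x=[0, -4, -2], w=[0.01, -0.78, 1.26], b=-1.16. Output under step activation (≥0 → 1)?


z = (0)·(0.01) + (-4)·(-0.78) + (-2)·(1.26) - 1.16
  = -0.56
step(z) = 0 (z<0)

0


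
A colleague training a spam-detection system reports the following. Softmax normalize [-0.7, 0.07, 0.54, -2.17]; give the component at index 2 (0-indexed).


Exponentials: e^-0.7=0.4966, e^0.07=1.0725, e^0.54=1.716, e^-2.17=0.1142
Sum = 3.3993
Softmax = [0.1461, 0.3155, 0.5048, 0.0336]
p[2] = 1.716/3.3993 = 0.5048

0.5048


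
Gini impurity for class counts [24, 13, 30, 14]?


Probabilities: [24/81, 13/81, 30/81, 14/81] ≈ [0.2963, 0.1605, 0.3704, 0.1728]
Σpᵢ² = (576 + 169 + 900 + 196)/81² = 1841/6561
Gini = 1 - Σpᵢ² = 1 - 1841/6561 = 0.7194

0.7194


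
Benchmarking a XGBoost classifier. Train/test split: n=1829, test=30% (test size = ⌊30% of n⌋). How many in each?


Test = ⌊1829·30/100⌋ = 548
Train = 1829 - 548 = 1281

Train: 1281, Test: 548


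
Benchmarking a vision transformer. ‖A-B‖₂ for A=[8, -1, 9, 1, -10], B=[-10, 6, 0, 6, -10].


d = √((8+ 10)² + (-1-6)² + (9-0)² + (1-6)² + (-10+ 10)²)
  = √(324 + 49 + 81 + 25 + 0)
  = √479 = 21.8861

21.8861


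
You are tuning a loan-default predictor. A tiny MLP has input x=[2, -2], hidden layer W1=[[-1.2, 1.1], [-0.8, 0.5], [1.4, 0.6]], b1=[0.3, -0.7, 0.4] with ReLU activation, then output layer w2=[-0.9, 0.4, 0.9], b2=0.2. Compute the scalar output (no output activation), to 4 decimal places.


z1[0] = (-1.2)·(2) + (1.1)·(-2) + 0.3 = -4.3
z1[1] = (-0.8)·(2) + (0.5)·(-2) - 0.7 = -3.3
z1[2] = (1.4)·(2) + (0.6)·(-2) + 0.4 = 2.0
h = ReLU(z1) = [0.0, 0.0, 2.0]
output = (-0.9)·(0.0) + (0.4)·(0.0) + (0.9)·(2.0) + 0.2 = 2.0

2.0


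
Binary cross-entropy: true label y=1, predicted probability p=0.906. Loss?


BCE = -[y·ln(p) + (1-y)·ln(1-p)]
= -1·ln(0.906) - 0
= -ln(0.906) = 0.0987

0.0987


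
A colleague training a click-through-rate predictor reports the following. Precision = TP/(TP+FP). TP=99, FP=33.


Precision = TP/(TP+FP)
= 99/(99+33)
= 99/132 = 75.0%

75.0%


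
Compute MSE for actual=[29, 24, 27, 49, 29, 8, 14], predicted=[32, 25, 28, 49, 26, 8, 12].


Squared errors: (29-32)²=9, (24-25)²=1, (27-28)²=1, (49-49)²=0, (29-26)²=9, (8-8)²=0, (14-12)²=4
Sum = 24
MSE = 24/7 = 24/7

24/7


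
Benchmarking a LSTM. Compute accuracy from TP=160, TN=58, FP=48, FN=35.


Accuracy = (TP+TN)/(TP+TN+FP+FN)
= (160+58)/(301)
= 218/301 = 72.43%

72.43%


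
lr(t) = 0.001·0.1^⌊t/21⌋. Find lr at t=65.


n_drops = ⌊65/21⌋ = 3
lr = 0.001·0.1^3 = 0.001·0.001 = 0.000001

0.000001


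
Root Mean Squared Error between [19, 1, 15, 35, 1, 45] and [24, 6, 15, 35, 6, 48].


MSE = 84/6 = 14
RMSE = √(84/6) = 3.7417

3.7417


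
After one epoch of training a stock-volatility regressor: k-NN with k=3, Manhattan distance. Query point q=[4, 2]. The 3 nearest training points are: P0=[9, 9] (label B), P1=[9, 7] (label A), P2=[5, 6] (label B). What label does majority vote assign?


d(q,P0) = 12  (label B)
d(q,P1) = 10  (label A)
d(q,P2) = 5  (label B)
Votes: A=1, B=2
Majority → B

B


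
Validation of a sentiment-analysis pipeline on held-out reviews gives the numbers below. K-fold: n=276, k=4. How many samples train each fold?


Fold size = 276/4 = 69
Training per fold = 276 - 69 = 207

207


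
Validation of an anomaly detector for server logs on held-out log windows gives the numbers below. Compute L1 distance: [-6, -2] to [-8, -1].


d = |-6+ 8| + |-2+ 1|
  = 2 + 1
  = 3

3


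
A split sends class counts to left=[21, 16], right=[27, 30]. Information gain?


Parent = [48, 46], H_parent = 0.9997
H_left = 0.9868 (n=37), H_right = 0.998 (n=57)
H_children = (37/94)·0.9868 + (57/94)·0.998 = 0.9936
IG = 0.9997 - 0.9936 = 0.0061

0.0061


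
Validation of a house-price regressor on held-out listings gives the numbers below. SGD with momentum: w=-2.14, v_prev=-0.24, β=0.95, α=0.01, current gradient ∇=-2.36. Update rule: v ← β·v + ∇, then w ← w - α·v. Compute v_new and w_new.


v_new = 0.95·-0.24 - 2.36 = -0.228 - 2.36 = -2.588
w_new = -2.14 - 0.01·-2.588 = -2.14 + 0.02588 = -2.11412

v_new=-2.588, w_new=-2.11412


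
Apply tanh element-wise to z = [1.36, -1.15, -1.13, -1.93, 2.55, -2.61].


tanh(1.36) = 0.8764
tanh(-1.15) = -0.8178
tanh(-1.13) = -0.811
tanh(-1.93) = -0.9587
tanh(2.55) = 0.9879
tanh(-2.61) = -0.9892
result = [0.8764, -0.8178, -0.811, -0.9587, 0.9879, -0.9892]

[0.8764, -0.8178, -0.811, -0.9587, 0.9879, -0.9892]


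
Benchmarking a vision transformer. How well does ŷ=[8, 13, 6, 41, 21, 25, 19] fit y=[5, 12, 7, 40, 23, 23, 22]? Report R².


ȳ = 18.8571
SS_res = Σ(y-ŷ)² = 29
SS_tot = Σ(y-ȳ)² = 870.86
R² = 1 - SS_res/SS_tot = 1 - 0.0333 = 0.9667

0.9667


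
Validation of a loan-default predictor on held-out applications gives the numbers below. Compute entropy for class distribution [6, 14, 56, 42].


Probabilities: [6/118, 14/118, 56/118, 42/118] ≈ [0.0508, 0.1186, 0.4746, 0.3559]
H = -((6/118)·log₂(6/118) + (14/118)·log₂(14/118) + (56/118)·log₂(56/118) + (42/118)·log₂(42/118))
  = 1.6242 bits

1.6242 bits


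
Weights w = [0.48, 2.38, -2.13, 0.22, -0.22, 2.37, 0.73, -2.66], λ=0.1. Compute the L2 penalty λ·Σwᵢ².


‖w‖₂² = (0.48)² + (2.38)² + (-2.13)² + (0.22)² + (-0.22)² + (2.37)² + (0.73)² + (-2.66)²
     = 0.2304 + 5.6644 + 4.5369 + 0.0484 + 0.0484 + 5.6169 + 0.5329 + 7.0756
     = 23.7539
λ·‖w‖₂² = 0.1·23.7539 = 2.37539

2.37539


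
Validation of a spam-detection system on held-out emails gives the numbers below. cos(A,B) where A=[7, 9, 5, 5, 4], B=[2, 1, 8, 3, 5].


A·B = 7·2 + 9·1 + 5·8 + 5·3 + 4·5 = 98
‖A‖ = √196 = 14, ‖B‖ = √103 = 10.1489
cos = 98/(√196·√103) = 98/√20188 = 0.6897

0.6897


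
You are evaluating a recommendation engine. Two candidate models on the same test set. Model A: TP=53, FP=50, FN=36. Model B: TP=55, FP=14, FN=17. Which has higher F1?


Model A: P=53/103=0.5146, R=53/89=0.5955, F1=2PR/(P+R)=2TP/(2TP+FP+FN)=106/192=0.5521
Model B: P=55/69=0.7971, R=55/72=0.7639, F1=2PR/(P+R)=2TP/(2TP+FP+FN)=110/141=0.7801
0.5521 < 0.7801 → Model B

Model B


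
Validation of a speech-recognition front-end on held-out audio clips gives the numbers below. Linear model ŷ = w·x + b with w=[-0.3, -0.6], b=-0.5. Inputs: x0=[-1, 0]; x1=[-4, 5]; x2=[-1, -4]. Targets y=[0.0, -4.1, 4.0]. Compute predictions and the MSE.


ŷ0 = (-0.3)·(-1) + (-0.6)·(0) - 0.5 = -0.2
ŷ1 = (-0.3)·(-4) + (-0.6)·(5) - 0.5 = -2.3
ŷ2 = (-0.3)·(-1) + (-0.6)·(-4) - 0.5 = 2.2
errors² = [0.04, 3.24, 3.24]
MSE = 6.5200/3 = 2.1733

2.1733


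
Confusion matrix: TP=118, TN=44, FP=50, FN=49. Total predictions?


Total = TP + TN + FP + FN
= 118 + 44 + 50 + 49
= 261
(Predicted positive: 168, predicted negative: 93)

261


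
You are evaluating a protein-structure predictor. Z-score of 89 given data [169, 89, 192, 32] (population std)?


μ = 120.5, σ = 63.8142
z = (89 - 120.5)/63.8142 = -0.4936

-0.4936


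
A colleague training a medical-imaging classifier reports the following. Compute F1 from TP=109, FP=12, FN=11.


Precision = 109/121 = 0.9008
Recall = 109/120 = 0.9083
F1 = 2·P·R/(P+R) = 2·TP/(2·TP+FP+FN) = 218/(218+12+11) = 218/241 = 0.9046

0.9046


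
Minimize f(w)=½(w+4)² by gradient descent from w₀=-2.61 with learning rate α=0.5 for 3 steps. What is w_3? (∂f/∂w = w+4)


step 1: grad = -2.61+4 = 1.39; w = -2.61 - 0.5·(1.39) = -3.305
step 2: grad = -3.305+4 = 0.695; w = -3.305 - 0.5·(0.695) = -3.6525
step 3: grad = -3.6525+4 = 0.3475; w = -3.6525 - 0.5·(0.3475) = -3.82625

-3.82625


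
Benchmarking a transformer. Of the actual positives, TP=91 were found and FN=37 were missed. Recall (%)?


Recall = TP/(TP+FN)
= 91/(91+37)
= 91/128 = 71.09%

71.09%


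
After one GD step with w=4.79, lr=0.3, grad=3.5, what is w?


w_new = w - α·∇
= 4.79 - 0.3·3.5
= 4.79 - 1.05
= 3.74

3.74


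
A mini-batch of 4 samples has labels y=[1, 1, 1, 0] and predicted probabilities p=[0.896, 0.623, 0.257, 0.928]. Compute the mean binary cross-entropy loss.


L[0] = -ln(0.896) = 0.1098
L[1] = -ln(0.623) = 0.4732
L[2] = -ln(0.257) = 1.3587
L[3] = -ln(1-0.928) = -ln(0.072) = 2.6311
mean = (0.1098 + 0.4732 + 1.3587 + 2.6311)/4 = 1.1432

1.1432


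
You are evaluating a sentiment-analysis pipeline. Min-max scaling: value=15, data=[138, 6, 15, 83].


min=6, max=138
(15-6)/(138-6) = 9/132 = 0.0682

0.0682


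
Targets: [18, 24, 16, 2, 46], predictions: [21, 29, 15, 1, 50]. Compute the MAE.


Absolute errors: |18-21|=3, |24-29|=5, |16-15|=1, |2-1|=1, |46-50|=4
Sum = 14
MAE = 14/5 = 14/5

14/5


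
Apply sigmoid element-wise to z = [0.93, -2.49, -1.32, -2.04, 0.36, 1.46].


σ(0.93) = 1/(1+e^-0.93) = 0.7171
σ(-2.49) = 1/(1+e^2.49) = 0.0766
σ(-1.32) = 1/(1+e^1.32) = 0.2108
σ(-2.04) = 1/(1+e^2.04) = 0.1151
σ(0.36) = 1/(1+e^-0.36) = 0.589
σ(1.46) = 1/(1+e^-1.46) = 0.8115
result = [0.7171, 0.0766, 0.2108, 0.1151, 0.589, 0.8115]

[0.7171, 0.0766, 0.2108, 0.1151, 0.589, 0.8115]


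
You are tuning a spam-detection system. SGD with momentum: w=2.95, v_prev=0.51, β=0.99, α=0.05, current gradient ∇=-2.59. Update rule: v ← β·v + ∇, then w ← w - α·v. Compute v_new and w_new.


v_new = 0.99·0.51 - 2.59 = 0.5049 - 2.59 = -2.0851
w_new = 2.95 - 0.05·-2.0851 = 2.95 + 0.104255 = 3.054255

v_new=-2.0851, w_new=3.054255


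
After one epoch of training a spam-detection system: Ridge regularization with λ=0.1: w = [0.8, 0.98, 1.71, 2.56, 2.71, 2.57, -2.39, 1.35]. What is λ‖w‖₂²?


‖w‖₂² = (0.8)² + (0.98)² + (1.71)² + (2.56)² + (2.71)² + (2.57)² + (-2.39)² + (1.35)²
     = 0.64 + 0.9604 + 2.9241 + 6.5536 + 7.3441 + 6.6049 + 5.7121 + 1.8225
     = 32.5617
λ·‖w‖₂² = 0.1·32.5617 = 3.25617

3.25617


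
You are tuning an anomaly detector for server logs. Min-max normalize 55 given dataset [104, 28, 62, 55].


min=28, max=104
(55-28)/(104-28) = 27/76 = 0.3553

0.3553


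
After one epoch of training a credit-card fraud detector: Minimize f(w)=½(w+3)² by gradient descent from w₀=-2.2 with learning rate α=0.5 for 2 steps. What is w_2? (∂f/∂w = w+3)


step 1: grad = -2.2+3 = 0.8; w = -2.2 - 0.5·(0.8) = -2.6
step 2: grad = -2.6+3 = 0.4; w = -2.6 - 0.5·(0.4) = -2.8

-2.8


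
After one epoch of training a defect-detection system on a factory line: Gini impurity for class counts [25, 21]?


Probabilities: [25/46, 21/46] ≈ [0.5435, 0.4565]
Σpᵢ² = (625 + 441)/46² = 1066/2116
Gini = 1 - Σpᵢ² = 1 - 1066/2116 = 0.4962

0.4962


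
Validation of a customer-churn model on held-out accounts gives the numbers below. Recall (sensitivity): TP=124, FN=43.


Recall = TP/(TP+FN)
= 124/(124+43)
= 124/167 = 74.25%

74.25%


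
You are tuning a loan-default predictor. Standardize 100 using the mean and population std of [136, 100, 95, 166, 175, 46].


μ = 119.6667, σ = 44.5296
z = (100 - 119.6667)/44.5296 = -0.4417

-0.4417


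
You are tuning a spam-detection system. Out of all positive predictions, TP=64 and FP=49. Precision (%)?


Precision = TP/(TP+FP)
= 64/(64+49)
= 64/113 = 56.64%

56.64%


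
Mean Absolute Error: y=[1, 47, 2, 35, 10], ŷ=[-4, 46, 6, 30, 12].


Absolute errors: |1+ 4|=5, |47-46|=1, |2-6|=4, |35-30|=5, |10-12|=2
Sum = 17
MAE = 17/5 = 17/5

17/5


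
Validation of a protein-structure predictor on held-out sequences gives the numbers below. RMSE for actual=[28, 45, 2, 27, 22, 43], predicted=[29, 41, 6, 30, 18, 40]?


MSE = 67/6 = 11.1667
RMSE = √(67/6) = 3.3417

3.3417


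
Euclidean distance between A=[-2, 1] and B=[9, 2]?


d = √((-2-9)² + (1-2)²)
  = √(121 + 1)
  = √122 = 11.0454

11.0454


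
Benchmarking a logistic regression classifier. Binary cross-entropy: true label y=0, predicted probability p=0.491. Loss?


BCE = -[y·ln(p) + (1-y)·ln(1-p)]
= -0 - 1·ln(1-0.491)
= -ln(0.509) = 0.6753

0.6753


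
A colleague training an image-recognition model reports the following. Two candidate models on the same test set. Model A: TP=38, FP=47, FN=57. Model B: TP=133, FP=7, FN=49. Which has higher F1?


Model A: P=38/85=0.4471, R=38/95=0.4, F1=2PR/(P+R)=2TP/(2TP+FP+FN)=76/180=0.4222
Model B: P=133/140=0.95, R=133/182=0.7308, F1=2PR/(P+R)=2TP/(2TP+FP+FN)=266/322=0.8261
0.4222 < 0.8261 → Model B

Model B


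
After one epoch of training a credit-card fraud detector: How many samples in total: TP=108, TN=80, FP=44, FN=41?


Total = TP + TN + FP + FN
= 108 + 80 + 44 + 41
= 273
(Predicted positive: 152, predicted negative: 121)

273


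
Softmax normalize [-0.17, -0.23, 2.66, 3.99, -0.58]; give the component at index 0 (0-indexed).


Exponentials: e^-0.17=0.8437, e^-0.23=0.7945, e^2.66=14.2963, e^3.99=54.0549, e^-0.58=0.5599
Sum = 70.5493
Softmax = [0.012, 0.0113, 0.2026, 0.7662, 0.0079]
p[0] = 0.8437/70.5493 = 0.012

0.012


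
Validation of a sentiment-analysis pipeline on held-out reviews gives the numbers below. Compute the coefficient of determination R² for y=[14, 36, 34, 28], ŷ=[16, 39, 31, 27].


ȳ = 28
SS_res = Σ(y-ŷ)² = 23
SS_tot = Σ(y-ȳ)² = 296
R² = 1 - SS_res/SS_tot = 1 - 0.0777 = 0.9223

0.9223


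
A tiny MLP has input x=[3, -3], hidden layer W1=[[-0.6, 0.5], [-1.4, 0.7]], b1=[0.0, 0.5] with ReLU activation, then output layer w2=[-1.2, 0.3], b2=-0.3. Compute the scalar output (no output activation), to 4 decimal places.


z1[0] = (-0.6)·(3) + (0.5)·(-3) + 0.0 = -3.3
z1[1] = (-1.4)·(3) + (0.7)·(-3) + 0.5 = -5.8
h = ReLU(z1) = [0.0, 0.0]
output = (-1.2)·(0.0) + (0.3)·(0.0) - 0.3 = -0.3

-0.3


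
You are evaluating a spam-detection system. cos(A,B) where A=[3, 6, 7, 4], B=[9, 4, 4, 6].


A·B = 3·9 + 6·4 + 7·4 + 4·6 = 103
‖A‖ = √110 = 10.4881, ‖B‖ = √149 = 12.2066
cos = 103/(√110·√149) = 103/√16390 = 0.8045

0.8045


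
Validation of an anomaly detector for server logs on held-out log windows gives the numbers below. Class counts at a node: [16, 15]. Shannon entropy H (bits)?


Probabilities: [16/31, 15/31] ≈ [0.5161, 0.4839]
H = -((16/31)·log₂(16/31) + (15/31)·log₂(15/31))
  = 0.9992 bits

0.9992 bits


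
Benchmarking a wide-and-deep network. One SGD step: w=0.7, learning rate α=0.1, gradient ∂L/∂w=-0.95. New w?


w_new = w - α·∇
= 0.7 - 0.1·-0.95
= 0.7 + 0.095
= 0.795

0.795


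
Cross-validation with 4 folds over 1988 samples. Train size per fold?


Fold size = 1988/4 = 497
Training per fold = 1988 - 497 = 1491

1491


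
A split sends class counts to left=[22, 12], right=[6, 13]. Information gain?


Parent = [28, 25], H_parent = 0.9977
H_left = 0.9367 (n=34), H_right = 0.8997 (n=19)
H_children = (34/53)·0.9367 + (19/53)·0.8997 = 0.9234
IG = 0.9977 - 0.9234 = 0.0743

0.0743


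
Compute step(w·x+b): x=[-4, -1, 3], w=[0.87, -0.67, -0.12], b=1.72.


z = (-4)·(0.87) + (-1)·(-0.67) + (3)·(-0.12) + 1.72
  = -1.45
step(z) = 0 (z<0)

0


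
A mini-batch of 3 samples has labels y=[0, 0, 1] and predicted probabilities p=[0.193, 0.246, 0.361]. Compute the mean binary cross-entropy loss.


L[0] = -ln(1-0.193) = -ln(0.807) = 0.2144
L[1] = -ln(1-0.246) = -ln(0.754) = 0.2824
L[2] = -ln(0.361) = 1.0189
mean = (0.2144 + 0.2824 + 1.0189)/3 = 0.5052

0.5052


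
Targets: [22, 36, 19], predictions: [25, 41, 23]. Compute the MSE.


Squared errors: (22-25)²=9, (36-41)²=25, (19-23)²=16
Sum = 50
MSE = 50/3 = 50/3

50/3


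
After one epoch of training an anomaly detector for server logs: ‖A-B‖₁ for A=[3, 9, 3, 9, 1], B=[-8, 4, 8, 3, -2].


d = |3+ 8| + |9-4| + |3-8| + |9-3| + |1+ 2|
  = 11 + 5 + 5 + 6 + 3
  = 30

30


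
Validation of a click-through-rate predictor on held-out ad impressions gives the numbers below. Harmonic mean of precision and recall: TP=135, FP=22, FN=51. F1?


Precision = 135/157 = 0.8599
Recall = 135/186 = 0.7258
F1 = 2·P·R/(P+R) = 2·TP/(2·TP+FP+FN) = 270/(270+22+51) = 270/343 = 0.7872

0.7872


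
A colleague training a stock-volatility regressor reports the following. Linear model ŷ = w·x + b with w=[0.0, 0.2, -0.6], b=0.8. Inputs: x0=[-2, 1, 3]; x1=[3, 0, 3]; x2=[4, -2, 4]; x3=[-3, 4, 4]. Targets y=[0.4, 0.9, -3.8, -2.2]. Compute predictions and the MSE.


ŷ0 = (0.0)·(-2) + (0.2)·(1) + (-0.6)·(3) + 0.8 = -0.8
ŷ1 = (0.0)·(3) + (0.2)·(0) + (-0.6)·(3) + 0.8 = -1.0
ŷ2 = (0.0)·(4) + (0.2)·(-2) + (-0.6)·(4) + 0.8 = -2.0
ŷ3 = (0.0)·(-3) + (0.2)·(4) + (-0.6)·(4) + 0.8 = -0.8
errors² = [1.44, 3.61, 3.24, 1.96]
MSE = 10.2500/4 = 2.5625

2.5625


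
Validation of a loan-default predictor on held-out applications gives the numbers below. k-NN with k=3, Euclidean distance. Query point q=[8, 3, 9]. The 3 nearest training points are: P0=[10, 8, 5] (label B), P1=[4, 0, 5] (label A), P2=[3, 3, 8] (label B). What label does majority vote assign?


d(q,P0) = 6.7082  (label B)
d(q,P1) = 6.4031  (label A)
d(q,P2) = 5.099  (label B)
Votes: A=1, B=2
Majority → B

B
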